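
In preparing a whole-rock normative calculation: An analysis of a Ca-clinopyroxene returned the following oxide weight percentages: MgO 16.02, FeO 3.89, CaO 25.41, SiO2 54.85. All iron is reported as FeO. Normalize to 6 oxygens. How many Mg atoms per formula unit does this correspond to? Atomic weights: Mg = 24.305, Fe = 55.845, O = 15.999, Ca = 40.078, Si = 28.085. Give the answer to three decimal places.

0.873 Mg apfu

MgO (M=40.304): mol = 0.39748; Mg = 0.39748, O = 0.39748.
FeO (M=71.844): mol = 0.05415; Fe = 0.05415, O = 0.05415.
CaO (M=56.077): mol = 0.45313; Ca = 0.45313, O = 0.45313.
SiO2 (M=60.083): mol = 0.91290; Si = 0.91290, O = 1.82580.
ΣO = 2.73056; factor = 6/ΣO = 2.19735.
Mg apfu = 0.39748 × 2.19735 = 0.873.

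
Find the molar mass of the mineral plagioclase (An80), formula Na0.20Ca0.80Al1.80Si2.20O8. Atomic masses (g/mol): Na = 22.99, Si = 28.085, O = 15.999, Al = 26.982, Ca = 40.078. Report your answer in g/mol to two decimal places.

275.01 g/mol

The formula mass is the sum 0.20·22.99 + 0.80·40.078 + 1.80·26.982 + 2.20·28.085 + 8·15.999.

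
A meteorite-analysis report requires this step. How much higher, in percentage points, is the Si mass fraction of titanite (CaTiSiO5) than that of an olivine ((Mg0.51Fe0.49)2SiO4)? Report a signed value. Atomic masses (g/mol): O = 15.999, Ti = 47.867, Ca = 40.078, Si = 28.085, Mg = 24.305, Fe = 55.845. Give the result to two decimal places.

M(CaTiSiO5) = 196.025 g/mol, so wt% Si = 28.085/196.025 × 100 = 14.33%.
M((Mg0.51Fe0.49)2SiO4) = 171.600 g/mol, so wt% Si = 28.085/171.600 × 100 = 16.37%.
14.33 − 16.37 = -2.04 pp.

-2.04 percentage points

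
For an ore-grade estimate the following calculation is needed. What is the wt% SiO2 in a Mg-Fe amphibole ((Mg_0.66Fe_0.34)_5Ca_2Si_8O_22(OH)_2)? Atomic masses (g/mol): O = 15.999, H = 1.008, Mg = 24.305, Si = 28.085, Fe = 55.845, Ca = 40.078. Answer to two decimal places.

55.51 wt%

Molar mass of (Mg_0.66Fe_0.34)_5Ca_2Si_8O_22(OH)_2 = 3.30·24.305 + 1.70·55.845 + 2·40.078 + 8·28.085 + 24·15.999 + 2·1.008 = 865.971 g/mol.
Each formula unit contains 8 Si, equivalent to 8/1 = 8.0000 mol SiO2.
M(SiO2) = 1×28.085 + 2×15.999 = 60.083 g/mol.
Mass of SiO2 per formula unit = 8.0000 × 60.083 = 480.664 g.
SiO2 wt% = 480.664 / 865.971 × 100 = 55.51%.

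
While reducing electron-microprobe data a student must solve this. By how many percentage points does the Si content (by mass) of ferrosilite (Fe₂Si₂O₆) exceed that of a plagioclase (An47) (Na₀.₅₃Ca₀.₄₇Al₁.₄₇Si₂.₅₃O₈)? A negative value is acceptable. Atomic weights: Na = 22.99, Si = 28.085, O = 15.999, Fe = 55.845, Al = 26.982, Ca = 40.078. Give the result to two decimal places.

-5.05 percentage points

First mineral: 56.170 g Si in 263.854 g formula = 21.29 wt% Si.
Second mineral: 71.055 g Si in 269.732 g formula = 26.34 wt% Si.
21.29% − 26.34% gives a difference of -5.05 percentage points.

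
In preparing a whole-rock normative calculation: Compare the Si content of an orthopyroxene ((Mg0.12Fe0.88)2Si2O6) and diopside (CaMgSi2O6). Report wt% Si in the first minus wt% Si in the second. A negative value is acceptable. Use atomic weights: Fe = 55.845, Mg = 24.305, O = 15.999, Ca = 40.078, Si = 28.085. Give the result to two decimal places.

-4.02 percentage points

M((Mg0.12Fe0.88)2Si2O6) = 256.284 g/mol, so wt% Si = 56.170/256.284 × 100 = 21.92%.
M(CaMgSi2O6) = 216.547 g/mol, so wt% Si = 56.170/216.547 × 100 = 25.94%.
21.92 − 25.94 = -4.02 pp.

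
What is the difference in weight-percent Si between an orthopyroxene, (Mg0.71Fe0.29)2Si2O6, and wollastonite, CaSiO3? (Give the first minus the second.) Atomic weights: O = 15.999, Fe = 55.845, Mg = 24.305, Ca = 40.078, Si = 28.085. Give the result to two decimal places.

Si in (Mg0.71Fe0.29)2Si2O6: molar mass 219.067 g/mol; 2×28.085 = 56.170 g → 25.64 wt%.
Si in CaSiO3: molar mass 116.160 g/mol; 1×28.085 = 28.085 g → 24.18 wt%.
Difference = 25.64 − 24.18 = 1.46 percentage points.

1.46 percentage points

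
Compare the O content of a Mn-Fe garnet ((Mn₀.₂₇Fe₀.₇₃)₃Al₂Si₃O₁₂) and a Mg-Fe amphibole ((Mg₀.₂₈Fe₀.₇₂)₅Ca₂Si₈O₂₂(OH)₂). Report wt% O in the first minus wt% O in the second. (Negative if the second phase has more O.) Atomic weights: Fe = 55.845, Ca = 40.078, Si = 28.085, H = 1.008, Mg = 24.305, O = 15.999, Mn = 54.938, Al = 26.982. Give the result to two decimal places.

-2.84 percentage points

M((Mn₀.₂₇Fe₀.₇₃)₃Al₂Si₃O₁₂) = 497.007 g/mol, so wt% O = 191.988/497.007 × 100 = 38.63%.
M((Mg₀.₂₈Fe₀.₇₂)₅Ca₂Si₈O₂₂(OH)₂) = 925.897 g/mol, so wt% O = 383.976/925.897 × 100 = 41.47%.
38.63 − 41.47 = -2.84 pp.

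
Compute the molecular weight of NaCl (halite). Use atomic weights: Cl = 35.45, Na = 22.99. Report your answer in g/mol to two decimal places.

The formula mass is the sum 1*22.99 + 1*35.45.

58.44 g/mol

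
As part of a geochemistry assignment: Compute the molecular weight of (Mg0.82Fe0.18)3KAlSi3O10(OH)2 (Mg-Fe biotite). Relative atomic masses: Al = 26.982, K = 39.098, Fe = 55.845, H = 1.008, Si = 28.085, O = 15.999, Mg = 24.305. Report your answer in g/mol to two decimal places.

434.29 g/mol

M = 2.46*24.305 + 0.54*55.845 + 1*39.098 + 1*26.982 + 3*28.085 + 12*15.999 + 2*1.008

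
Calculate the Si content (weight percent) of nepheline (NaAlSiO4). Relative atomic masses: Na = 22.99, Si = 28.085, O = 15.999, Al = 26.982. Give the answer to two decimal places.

19.77 weight percent

Molar mass of NaAlSiO4: 1×22.99 + 1×26.982 + 1×28.085 + 4×15.999 = 142.053 g/mol.
Mass of Si per formula unit: 1 × 28.085 = 28.085 g.
Weight fraction Si = 28.085 / 142.053 = 0.1977.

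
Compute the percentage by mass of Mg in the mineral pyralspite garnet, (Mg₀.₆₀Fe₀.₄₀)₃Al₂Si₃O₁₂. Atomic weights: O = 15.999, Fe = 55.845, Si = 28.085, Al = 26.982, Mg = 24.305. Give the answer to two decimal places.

Formula mass = 1.80*24.305 + 1.20*55.845 + 2*26.982 + 3*28.085 + 12*15.999 = 440.970 g/mol, of which 43.749 g is Mg.
So Mg makes up 43.749/440.970 = 0.0992 of the mass, i.e. 9.92%.

9.92 wt%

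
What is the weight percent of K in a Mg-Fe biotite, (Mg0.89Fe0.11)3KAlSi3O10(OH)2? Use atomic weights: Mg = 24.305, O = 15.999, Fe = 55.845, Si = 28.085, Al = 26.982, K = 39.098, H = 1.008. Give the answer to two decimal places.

Molar mass of (Mg0.89Fe0.11)3KAlSi3O10(OH)2: 2.67*24.305 + 0.33*55.845 + 1*39.098 + 1*26.982 + 3*28.085 + 12*15.999 + 2*1.008 = 427.662 g/mol.
Mass of K per formula unit: 1 × 39.098 = 39.098 g.
Weight fraction K = 39.098 / 427.662 = 0.0914.

9.14 weight percent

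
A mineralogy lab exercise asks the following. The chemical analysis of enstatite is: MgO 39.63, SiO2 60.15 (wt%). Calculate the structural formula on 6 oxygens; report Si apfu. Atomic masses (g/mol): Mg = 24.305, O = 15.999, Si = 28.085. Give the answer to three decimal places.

MgO: 39.63/40.304 = 0.98328 mol → 0.98328 mol Mg, 0.98328 mol O.
SiO2: 60.15/60.083 = 1.00112 mol → 1.00112 mol Si, 2.00224 mol O.
Total oxygen = 2.98552 mol. Normalization factor = 6/2.98552 = 2.00970.
Si per 6 O = 1.00112 × 2.00970 = 2.012.

2.012 Si apfu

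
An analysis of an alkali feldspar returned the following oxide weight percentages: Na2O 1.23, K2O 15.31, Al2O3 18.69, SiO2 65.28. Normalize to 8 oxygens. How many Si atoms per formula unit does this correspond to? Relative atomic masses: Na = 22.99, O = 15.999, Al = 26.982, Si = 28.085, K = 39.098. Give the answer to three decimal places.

2.992 Si apfu

1.23 wt% Na2O ÷ 61.979 g/mol = 0.01985 mol, giving 0.03970 Na and 0.01985 O.
15.31 wt% K2O ÷ 94.195 g/mol = 0.16254 mol, giving 0.32508 K and 0.16254 O.
18.69 wt% Al2O3 ÷ 101.961 g/mol = 0.18331 mol, giving 0.36662 Al and 0.54993 O.
65.28 wt% SiO2 ÷ 60.083 g/mol = 1.08650 mol, giving 1.08650 Si and 2.17300 O.
Oxygen sums to 2.90532; scaling by 8/2.90532 = 2.75357 puts the formula on 8 O.
Si: 1.08650 × 2.75357 = 2.992 atoms per formula unit.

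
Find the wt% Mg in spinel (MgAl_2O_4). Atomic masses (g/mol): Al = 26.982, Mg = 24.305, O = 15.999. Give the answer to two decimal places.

Formula mass = 1·24.305 + 2·26.982 + 4·15.999 = 142.265 g/mol, of which 24.305 g is Mg.
So Mg makes up 24.305/142.265 = 0.1708 of the mass, i.e. 17.08%.

17.08 wt%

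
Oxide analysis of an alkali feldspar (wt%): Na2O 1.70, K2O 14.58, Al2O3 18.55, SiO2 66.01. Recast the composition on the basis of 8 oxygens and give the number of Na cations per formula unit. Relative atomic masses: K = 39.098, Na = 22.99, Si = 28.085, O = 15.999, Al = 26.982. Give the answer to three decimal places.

1.70 wt% Na2O ÷ 61.979 g/mol = 0.02743 mol, giving 0.05486 Na and 0.02743 O.
14.58 wt% K2O ÷ 94.195 g/mol = 0.15479 mol, giving 0.30958 K and 0.15479 O.
18.55 wt% Al2O3 ÷ 101.961 g/mol = 0.18193 mol, giving 0.36386 Al and 0.54579 O.
66.01 wt% SiO2 ÷ 60.083 g/mol = 1.09865 mol, giving 1.09865 Si and 2.19730 O.
Oxygen sums to 2.92531; scaling by 8/2.92531 = 2.73475 puts the formula on 8 O.
Na: 0.05486 × 2.73475 = 0.150 atoms per formula unit.

0.150 Na apfu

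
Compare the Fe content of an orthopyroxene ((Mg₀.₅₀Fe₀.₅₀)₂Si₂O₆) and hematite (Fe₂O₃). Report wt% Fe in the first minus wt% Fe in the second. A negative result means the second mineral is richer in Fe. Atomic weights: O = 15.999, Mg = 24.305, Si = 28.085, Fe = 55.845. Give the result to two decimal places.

-45.90 percentage points

M((Mg₀.₅₀Fe₀.₅₀)₂Si₂O₆) = 232.314 g/mol, so wt% Fe = 55.845/232.314 × 100 = 24.04%.
M(Fe₂O₃) = 159.687 g/mol, so wt% Fe = 111.690/159.687 × 100 = 69.94%.
24.04 − 69.94 = -45.90 pp.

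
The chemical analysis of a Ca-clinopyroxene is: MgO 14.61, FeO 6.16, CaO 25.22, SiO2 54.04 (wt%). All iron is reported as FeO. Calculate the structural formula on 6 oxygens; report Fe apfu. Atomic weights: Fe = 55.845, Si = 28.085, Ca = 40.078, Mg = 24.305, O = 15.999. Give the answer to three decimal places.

MgO: 14.61/40.304 = 0.36250 mol → 0.36250 mol Mg, 0.36250 mol O.
FeO: 6.16/71.844 = 0.08574 mol → 0.08574 mol Fe, 0.08574 mol O.
CaO: 25.22/56.077 = 0.44974 mol → 0.44974 mol Ca, 0.44974 mol O.
SiO2: 54.04/60.083 = 0.89942 mol → 0.89942 mol Si, 1.79884 mol O.
Total oxygen = 2.69682 mol. Normalization factor = 6/2.69682 = 2.22484.
Fe per 6 O = 0.08574 × 2.22484 = 0.191.

0.191 Fe apfu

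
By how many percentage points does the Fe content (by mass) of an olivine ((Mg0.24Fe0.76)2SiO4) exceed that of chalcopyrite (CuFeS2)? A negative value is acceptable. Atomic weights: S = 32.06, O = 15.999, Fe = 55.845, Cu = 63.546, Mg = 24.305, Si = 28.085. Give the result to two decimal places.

14.57 percentage points

Fe in (Mg0.24Fe0.76)2SiO4: molar mass 188.632 g/mol; 1.52×55.845 = 84.884 g → 45.00 wt%.
Fe in CuFeS2: molar mass 183.511 g/mol; 1×55.845 = 55.845 g → 30.43 wt%.
Difference = 45.00 − 30.43 = 14.57 percentage points.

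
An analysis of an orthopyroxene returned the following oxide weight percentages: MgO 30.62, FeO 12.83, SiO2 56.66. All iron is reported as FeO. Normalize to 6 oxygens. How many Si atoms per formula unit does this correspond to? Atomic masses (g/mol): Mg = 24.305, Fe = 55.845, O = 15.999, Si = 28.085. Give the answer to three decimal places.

MgO: 30.62/40.304 = 0.75973 mol → 0.75973 mol Mg, 0.75973 mol O.
FeO: 12.83/71.844 = 0.17858 mol → 0.17858 mol Fe, 0.17858 mol O.
SiO2: 56.66/60.083 = 0.94303 mol → 0.94303 mol Si, 1.88606 mol O.
Total oxygen = 2.82437 mol. Normalization factor = 6/2.82437 = 2.12437.
Si per 6 O = 0.94303 × 2.12437 = 2.003.

2.003 Si apfu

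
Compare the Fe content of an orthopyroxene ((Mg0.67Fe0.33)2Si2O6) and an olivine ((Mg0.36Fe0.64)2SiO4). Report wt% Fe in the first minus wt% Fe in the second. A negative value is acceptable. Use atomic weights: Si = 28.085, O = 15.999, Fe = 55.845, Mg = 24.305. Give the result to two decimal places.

First mineral: 36.858 g Fe in 221.590 g formula = 16.63 wt% Fe.
Second mineral: 71.482 g Fe in 181.062 g formula = 39.48 wt% Fe.
16.63% − 39.48% gives a difference of -22.85 percentage points.

-22.85 percentage points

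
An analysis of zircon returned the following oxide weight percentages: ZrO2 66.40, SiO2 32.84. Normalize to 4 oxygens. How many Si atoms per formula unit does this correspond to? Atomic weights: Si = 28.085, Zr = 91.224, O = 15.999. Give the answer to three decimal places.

1.007 Si apfu

ZrO2: 66.40/123.222 = 0.53886 mol → 0.53886 mol Zr, 1.07772 mol O.
SiO2: 32.84/60.083 = 0.54658 mol → 0.54658 mol Si, 1.09316 mol O.
Total oxygen = 2.17088 mol. Normalization factor = 4/2.17088 = 1.84257.
Si per 4 O = 0.54658 × 1.84257 = 1.007.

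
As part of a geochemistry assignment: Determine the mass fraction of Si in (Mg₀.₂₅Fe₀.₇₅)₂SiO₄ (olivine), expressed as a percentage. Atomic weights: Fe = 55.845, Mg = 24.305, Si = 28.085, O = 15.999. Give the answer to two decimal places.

Molar mass of (Mg₀.₂₅Fe₀.₇₅)₂SiO₄: 0.50×24.305 + 1.50×55.845 + 1×28.085 + 4×15.999 = 188.001 g/mol.
Mass of Si per formula unit: 1 × 28.085 = 28.085 g.
Weight fraction Si = 28.085 / 188.001 = 0.1494.

14.94 mass %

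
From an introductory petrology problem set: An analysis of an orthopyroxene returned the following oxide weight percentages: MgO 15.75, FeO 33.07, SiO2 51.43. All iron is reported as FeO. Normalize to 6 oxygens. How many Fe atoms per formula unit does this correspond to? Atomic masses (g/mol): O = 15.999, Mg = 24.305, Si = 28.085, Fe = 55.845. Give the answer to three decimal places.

1.078 Fe apfu

MgO: 15.75/40.304 = 0.39078 mol → 0.39078 mol Mg, 0.39078 mol O.
FeO: 33.07/71.844 = 0.46030 mol → 0.46030 mol Fe, 0.46030 mol O.
SiO2: 51.43/60.083 = 0.85598 mol → 0.85598 mol Si, 1.71196 mol O.
Total oxygen = 2.56304 mol. Normalization factor = 6/2.56304 = 2.34097.
Fe per 6 O = 0.46030 × 2.34097 = 1.078.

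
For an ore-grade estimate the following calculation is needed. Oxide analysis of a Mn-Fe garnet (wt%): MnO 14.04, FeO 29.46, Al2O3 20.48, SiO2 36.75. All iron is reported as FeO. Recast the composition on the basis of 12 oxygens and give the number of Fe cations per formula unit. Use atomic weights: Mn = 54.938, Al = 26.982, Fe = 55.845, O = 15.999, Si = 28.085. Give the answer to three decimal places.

MnO (M=70.937): mol = 0.19792; Mn = 0.19792, O = 0.19792.
FeO (M=71.844): mol = 0.41006; Fe = 0.41006, O = 0.41006.
Al2O3 (M=101.961): mol = 0.20086; Al = 0.40172, O = 0.60258.
SiO2 (M=60.083): mol = 0.61165; Si = 0.61165, O = 1.22330.
ΣO = 2.43386; factor = 12/ΣO = 4.93044.
Fe apfu = 0.41006 × 4.93044 = 2.022.

2.022 Fe apfu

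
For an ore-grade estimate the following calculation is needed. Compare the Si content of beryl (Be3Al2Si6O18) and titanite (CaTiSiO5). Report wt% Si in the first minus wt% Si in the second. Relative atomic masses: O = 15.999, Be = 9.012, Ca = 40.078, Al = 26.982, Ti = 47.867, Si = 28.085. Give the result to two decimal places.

First mineral: 168.510 g Si in 537.492 g formula = 31.35 wt% Si.
Second mineral: 28.085 g Si in 196.025 g formula = 14.33 wt% Si.
31.35% − 14.33% gives a difference of 17.02 percentage points.

17.02 percentage points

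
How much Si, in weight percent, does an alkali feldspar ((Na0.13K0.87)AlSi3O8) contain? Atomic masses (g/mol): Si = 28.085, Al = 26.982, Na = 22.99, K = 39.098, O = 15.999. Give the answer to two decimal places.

Formula mass = 0.13×22.99 + 0.87×39.098 + 1×26.982 + 3×28.085 + 8×15.999 = 276.233 g/mol, of which 84.255 g is Si.
So Si makes up 84.255/276.233 = 0.3050 of the mass, i.e. 30.50%.

30.50 weight percent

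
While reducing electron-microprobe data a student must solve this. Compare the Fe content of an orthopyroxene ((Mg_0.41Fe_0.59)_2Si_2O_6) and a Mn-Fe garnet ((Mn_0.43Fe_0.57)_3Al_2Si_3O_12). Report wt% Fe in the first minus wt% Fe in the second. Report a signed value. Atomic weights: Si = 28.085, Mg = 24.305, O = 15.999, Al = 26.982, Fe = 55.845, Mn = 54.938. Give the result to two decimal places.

8.46 percentage points

M((Mg_0.41Fe_0.59)_2Si_2O_6) = 237.991 g/mol, so wt% Fe = 65.897/237.991 × 100 = 27.69%.
M((Mn_0.43Fe_0.57)_3Al_2Si_3O_12) = 496.572 g/mol, so wt% Fe = 95.495/496.572 × 100 = 19.23%.
27.69 − 19.23 = 8.46 pp.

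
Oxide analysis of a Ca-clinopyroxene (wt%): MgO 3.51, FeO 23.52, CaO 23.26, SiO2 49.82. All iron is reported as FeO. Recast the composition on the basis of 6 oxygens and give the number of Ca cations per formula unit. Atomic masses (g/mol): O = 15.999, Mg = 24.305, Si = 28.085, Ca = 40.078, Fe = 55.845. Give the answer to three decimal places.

1.000 Ca apfu

MgO: 3.51/40.304 = 0.08709 mol → 0.08709 mol Mg, 0.08709 mol O.
FeO: 23.52/71.844 = 0.32738 mol → 0.32738 mol Fe, 0.32738 mol O.
CaO: 23.26/56.077 = 0.41479 mol → 0.41479 mol Ca, 0.41479 mol O.
SiO2: 49.82/60.083 = 0.82919 mol → 0.82919 mol Si, 1.65838 mol O.
Total oxygen = 2.48764 mol. Normalization factor = 6/2.48764 = 2.41192.
Ca per 6 O = 0.41479 × 2.41192 = 1.000.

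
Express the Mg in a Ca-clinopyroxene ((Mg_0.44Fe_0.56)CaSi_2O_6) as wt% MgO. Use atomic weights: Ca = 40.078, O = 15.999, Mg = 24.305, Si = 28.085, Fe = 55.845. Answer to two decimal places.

Molar mass of (Mg_0.44Fe_0.56)CaSi_2O_6 = 0.44×24.305 + 0.56×55.845 + 1×40.078 + 2×28.085 + 6×15.999 = 234.209 g/mol.
Each formula unit contains 0.44 Mg, equivalent to 0.44/1 = 0.4400 mol MgO.
M(MgO) = 1×24.305 + 1×15.999 = 40.304 g/mol.
Mass of MgO per formula unit = 0.4400 × 40.304 = 17.734 g.
MgO wt% = 17.734 / 234.209 × 100 = 7.57%.

7.57 wt%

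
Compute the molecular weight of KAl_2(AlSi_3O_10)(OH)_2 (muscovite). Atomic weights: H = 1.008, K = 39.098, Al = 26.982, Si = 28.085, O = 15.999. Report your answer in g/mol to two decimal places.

M = 1*39.098 + 3*26.982 + 3*28.085 + 12*15.999 + 2*1.008

398.30 g/mol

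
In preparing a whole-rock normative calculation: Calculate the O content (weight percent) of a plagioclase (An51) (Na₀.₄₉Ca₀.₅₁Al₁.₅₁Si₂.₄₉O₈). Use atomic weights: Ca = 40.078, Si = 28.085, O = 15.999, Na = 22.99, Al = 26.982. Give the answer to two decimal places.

47.34 weight percent

M(Na₀.₄₉Ca₀.₅₁Al₁.₅₁Si₂.₄₉O₈) = 270.371 g/mol.
O contributes 8 × 15.999 = 127.992 g per mole.
127.992/270.371 = 0.4734 → 47.34%.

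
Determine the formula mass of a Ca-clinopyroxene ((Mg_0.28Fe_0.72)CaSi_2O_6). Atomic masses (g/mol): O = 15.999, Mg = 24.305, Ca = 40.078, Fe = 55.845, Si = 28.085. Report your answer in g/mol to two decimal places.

M = 0.28*24.305 + 0.72*55.845 + 1*40.078 + 2*28.085 + 6*15.999

239.26 g/mol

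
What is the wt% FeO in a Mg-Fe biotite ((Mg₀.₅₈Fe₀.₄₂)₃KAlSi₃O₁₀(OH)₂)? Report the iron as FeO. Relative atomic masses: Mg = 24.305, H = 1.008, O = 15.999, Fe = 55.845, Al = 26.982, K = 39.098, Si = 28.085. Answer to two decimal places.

19.81 wt%

Formula mass = 456.994 g/mol.
1.26 Fe → 1.2600 mol FeO per formula unit; M(FeO) = 71.844, so FeO mass = 90.523 g.
90.523/456.994 × 100 = 19.81 wt%.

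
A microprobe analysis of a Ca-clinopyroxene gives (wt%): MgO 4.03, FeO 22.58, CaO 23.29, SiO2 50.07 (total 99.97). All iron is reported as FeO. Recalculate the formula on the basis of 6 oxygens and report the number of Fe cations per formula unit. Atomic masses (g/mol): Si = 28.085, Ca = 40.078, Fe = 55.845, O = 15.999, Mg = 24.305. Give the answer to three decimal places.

4.03 wt% MgO ÷ 40.304 g/mol = 0.09999 mol, giving 0.09999 Mg and 0.09999 O.
22.58 wt% FeO ÷ 71.844 g/mol = 0.31429 mol, giving 0.31429 Fe and 0.31429 O.
23.29 wt% CaO ÷ 56.077 g/mol = 0.41532 mol, giving 0.41532 Ca and 0.41532 O.
50.07 wt% SiO2 ÷ 60.083 g/mol = 0.83335 mol, giving 0.83335 Si and 1.66670 O.
Oxygen sums to 2.49630; scaling by 6/2.49630 = 2.40356 puts the formula on 6 O.
Fe: 0.31429 × 2.40356 = 0.755 atoms per formula unit.

0.755 Fe apfu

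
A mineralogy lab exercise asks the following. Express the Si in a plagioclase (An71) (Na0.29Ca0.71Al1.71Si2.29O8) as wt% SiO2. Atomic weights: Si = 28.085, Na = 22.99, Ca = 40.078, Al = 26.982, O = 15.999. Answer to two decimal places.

50.29 wt%

Molar mass of Na0.29Ca0.71Al1.71Si2.29O8 = 0.29·22.99 + 0.71·40.078 + 1.71·26.982 + 2.29·28.085 + 8·15.999 = 273.568 g/mol.
Each formula unit contains 2.29 Si, equivalent to 2.29/1 = 2.2900 mol SiO2.
M(SiO2) = 1×28.085 + 2×15.999 = 60.083 g/mol.
Mass of SiO2 per formula unit = 2.2900 × 60.083 = 137.590 g.
SiO2 wt% = 137.590 / 273.568 × 100 = 50.29%.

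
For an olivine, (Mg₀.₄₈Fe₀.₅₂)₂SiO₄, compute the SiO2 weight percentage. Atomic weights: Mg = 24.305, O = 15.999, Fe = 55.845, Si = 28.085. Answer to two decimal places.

34.63 wt%

Formula mass = 173.493 g/mol.
1 Si → 1.0000 mol SiO2 per formula unit; M(SiO2) = 60.083, so SiO2 mass = 60.083 g.
60.083/173.493 × 100 = 34.63 wt%.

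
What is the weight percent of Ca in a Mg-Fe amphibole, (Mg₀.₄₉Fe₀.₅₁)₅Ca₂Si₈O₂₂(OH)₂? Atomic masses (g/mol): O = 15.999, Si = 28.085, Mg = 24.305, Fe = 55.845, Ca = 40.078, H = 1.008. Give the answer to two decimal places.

M((Mg₀.₄₉Fe₀.₅₁)₅Ca₂Si₈O₂₂(OH)₂) = 892.780 g/mol.
Ca contributes 2 × 40.078 = 80.156 g per mole.
80.156/892.780 = 0.0898 → 8.98%.

8.98 wt%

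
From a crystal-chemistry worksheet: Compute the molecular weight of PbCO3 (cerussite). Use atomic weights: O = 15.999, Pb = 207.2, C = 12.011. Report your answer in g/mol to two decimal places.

267.21 g/mol

M = 1·207.2 + 1·12.011 + 3·15.999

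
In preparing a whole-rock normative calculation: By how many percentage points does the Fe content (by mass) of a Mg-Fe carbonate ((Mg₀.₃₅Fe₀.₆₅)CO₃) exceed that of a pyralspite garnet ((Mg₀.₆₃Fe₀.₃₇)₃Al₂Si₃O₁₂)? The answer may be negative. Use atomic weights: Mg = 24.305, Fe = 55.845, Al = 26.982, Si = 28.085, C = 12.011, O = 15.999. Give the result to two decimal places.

20.48 percentage points

M((Mg₀.₃₅Fe₀.₆₅)CO₃) = 104.814 g/mol, so wt% Fe = 36.299/104.814 × 100 = 34.63%.
M((Mg₀.₆₃Fe₀.₃₇)₃Al₂Si₃O₁₂) = 438.131 g/mol, so wt% Fe = 61.988/438.131 × 100 = 14.15%.
34.63 − 14.15 = 20.48 pp.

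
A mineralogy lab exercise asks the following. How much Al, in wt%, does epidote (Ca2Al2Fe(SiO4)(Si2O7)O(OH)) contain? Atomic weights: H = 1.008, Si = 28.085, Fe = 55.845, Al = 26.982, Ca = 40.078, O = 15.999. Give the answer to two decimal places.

11.17 wt%

Formula mass = 2×40.078 + 2×26.982 + 1×55.845 + 3×28.085 + 13×15.999 + 1×1.008 = 483.215 g/mol, of which 53.964 g is Al.
So Al makes up 53.964/483.215 = 0.1117 of the mass, i.e. 11.17%.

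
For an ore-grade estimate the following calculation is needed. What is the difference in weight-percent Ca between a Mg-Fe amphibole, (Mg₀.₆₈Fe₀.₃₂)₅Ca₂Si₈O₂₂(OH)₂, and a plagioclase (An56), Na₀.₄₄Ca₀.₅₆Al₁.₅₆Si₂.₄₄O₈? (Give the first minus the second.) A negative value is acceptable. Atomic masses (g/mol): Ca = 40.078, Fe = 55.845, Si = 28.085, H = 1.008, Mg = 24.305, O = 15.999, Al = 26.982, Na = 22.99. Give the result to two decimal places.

First mineral: 80.156 g Ca in 862.817 g formula = 9.29 wt% Ca.
Second mineral: 22.444 g Ca in 271.171 g formula = 8.28 wt% Ca.
9.29% − 8.28% gives a difference of 1.01 percentage points.

1.01 percentage points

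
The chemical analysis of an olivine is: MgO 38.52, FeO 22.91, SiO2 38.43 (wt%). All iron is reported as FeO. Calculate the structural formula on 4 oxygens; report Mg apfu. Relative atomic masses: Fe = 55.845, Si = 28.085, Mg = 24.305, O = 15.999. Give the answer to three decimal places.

38.52 wt% MgO ÷ 40.304 g/mol = 0.95574 mol, giving 0.95574 Mg and 0.95574 O.
22.91 wt% FeO ÷ 71.844 g/mol = 0.31889 mol, giving 0.31889 Fe and 0.31889 O.
38.43 wt% SiO2 ÷ 60.083 g/mol = 0.63962 mol, giving 0.63962 Si and 1.27924 O.
Oxygen sums to 2.55387; scaling by 4/2.55387 = 1.56625 puts the formula on 4 O.
Mg: 0.95574 × 1.56625 = 1.497 atoms per formula unit.

1.497 Mg apfu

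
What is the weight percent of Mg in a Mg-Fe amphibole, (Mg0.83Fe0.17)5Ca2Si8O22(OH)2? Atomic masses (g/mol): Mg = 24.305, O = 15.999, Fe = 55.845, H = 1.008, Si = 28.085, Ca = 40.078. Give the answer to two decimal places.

12.02 weight percent

Molar mass of (Mg0.83Fe0.17)5Ca2Si8O22(OH)2: 4.15×24.305 + 0.85×55.845 + 2×40.078 + 8×28.085 + 24×15.999 + 2×1.008 = 839.162 g/mol.
Mass of Mg per formula unit: 4.15 × 24.305 = 100.866 g.
Weight fraction Mg = 100.866 / 839.162 = 0.1202.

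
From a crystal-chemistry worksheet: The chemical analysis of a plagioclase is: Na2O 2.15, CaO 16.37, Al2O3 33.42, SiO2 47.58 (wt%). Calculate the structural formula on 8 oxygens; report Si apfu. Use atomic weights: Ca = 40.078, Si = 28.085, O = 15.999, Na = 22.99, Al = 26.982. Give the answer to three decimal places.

2.189 Si apfu

Na2O: 2.15/61.979 = 0.03469 mol → 0.06938 mol Na, 0.03469 mol O.
CaO: 16.37/56.077 = 0.29192 mol → 0.29192 mol Ca, 0.29192 mol O.
Al2O3: 33.42/101.961 = 0.32777 mol → 0.65554 mol Al, 0.98331 mol O.
SiO2: 47.58/60.083 = 0.79190 mol → 0.79190 mol Si, 1.58380 mol O.
Total oxygen = 2.89372 mol. Normalization factor = 8/2.89372 = 2.76461.
Si per 8 O = 0.79190 × 2.76461 = 2.189.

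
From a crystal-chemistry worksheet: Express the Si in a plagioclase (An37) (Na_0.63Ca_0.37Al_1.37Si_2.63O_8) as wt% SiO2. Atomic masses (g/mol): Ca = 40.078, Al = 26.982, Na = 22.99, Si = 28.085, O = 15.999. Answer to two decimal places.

58.93 wt%

Formula mass = 268.133 g/mol.
2.63 Si → 2.6300 mol SiO2 per formula unit; M(SiO2) = 60.083, so SiO2 mass = 158.018 g.
158.018/268.133 × 100 = 58.93 wt%.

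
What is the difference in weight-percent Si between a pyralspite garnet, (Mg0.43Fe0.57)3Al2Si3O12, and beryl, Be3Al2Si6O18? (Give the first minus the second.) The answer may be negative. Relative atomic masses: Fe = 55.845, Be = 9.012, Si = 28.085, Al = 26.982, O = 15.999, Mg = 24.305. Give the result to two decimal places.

First mineral: 84.255 g Si in 457.055 g formula = 18.43 wt% Si.
Second mineral: 168.510 g Si in 537.492 g formula = 31.35 wt% Si.
18.43% − 31.35% gives a difference of -12.92 percentage points.

-12.92 percentage points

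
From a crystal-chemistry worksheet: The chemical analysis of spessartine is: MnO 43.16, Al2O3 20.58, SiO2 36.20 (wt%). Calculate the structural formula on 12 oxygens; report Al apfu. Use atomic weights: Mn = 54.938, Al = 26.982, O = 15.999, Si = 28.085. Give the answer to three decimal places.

2.003 Al apfu

43.16 wt% MnO ÷ 70.937 g/mol = 0.60843 mol, giving 0.60843 Mn and 0.60843 O.
20.58 wt% Al2O3 ÷ 101.961 g/mol = 0.20184 mol, giving 0.40368 Al and 0.60552 O.
36.20 wt% SiO2 ÷ 60.083 g/mol = 0.60250 mol, giving 0.60250 Si and 1.20500 O.
Oxygen sums to 2.41895; scaling by 12/2.41895 = 4.96083 puts the formula on 12 O.
Al: 0.40368 × 4.96083 = 2.003 atoms per formula unit.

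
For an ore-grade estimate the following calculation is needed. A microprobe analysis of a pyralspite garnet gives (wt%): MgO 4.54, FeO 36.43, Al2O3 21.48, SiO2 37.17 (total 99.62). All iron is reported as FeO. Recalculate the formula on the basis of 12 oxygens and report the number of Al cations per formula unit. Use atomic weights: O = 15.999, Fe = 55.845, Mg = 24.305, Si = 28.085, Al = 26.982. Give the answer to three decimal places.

4.54 wt% MgO ÷ 40.304 g/mol = 0.11264 mol, giving 0.11264 Mg and 0.11264 O.
36.43 wt% FeO ÷ 71.844 g/mol = 0.50707 mol, giving 0.50707 Fe and 0.50707 O.
21.48 wt% Al2O3 ÷ 101.961 g/mol = 0.21067 mol, giving 0.42134 Al and 0.63201 O.
37.17 wt% SiO2 ÷ 60.083 g/mol = 0.61864 mol, giving 0.61864 Si and 1.23728 O.
Oxygen sums to 2.48900; scaling by 12/2.48900 = 4.82121 puts the formula on 12 O.
Al: 0.42134 × 4.82121 = 2.031 atoms per formula unit.

2.031 Al apfu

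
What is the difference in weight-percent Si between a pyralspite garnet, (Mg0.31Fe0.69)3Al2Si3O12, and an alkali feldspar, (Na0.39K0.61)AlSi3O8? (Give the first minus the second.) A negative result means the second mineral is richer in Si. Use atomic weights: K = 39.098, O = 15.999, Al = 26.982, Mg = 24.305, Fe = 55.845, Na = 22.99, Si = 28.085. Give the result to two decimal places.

-12.98 percentage points

M((Mg0.31Fe0.69)3Al2Si3O12) = 468.410 g/mol, so wt% Si = 84.255/468.410 × 100 = 17.99%.
M((Na0.39K0.61)AlSi3O8) = 272.045 g/mol, so wt% Si = 84.255/272.045 × 100 = 30.97%.
17.99 − 30.97 = -12.98 pp.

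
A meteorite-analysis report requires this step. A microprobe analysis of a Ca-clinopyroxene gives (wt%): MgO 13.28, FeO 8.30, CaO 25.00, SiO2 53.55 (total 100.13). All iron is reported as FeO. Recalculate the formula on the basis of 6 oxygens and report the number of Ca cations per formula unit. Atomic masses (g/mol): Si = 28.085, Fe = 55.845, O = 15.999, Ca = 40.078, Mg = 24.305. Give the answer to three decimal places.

MgO (M=40.304): mol = 0.32950; Mg = 0.32950, O = 0.32950.
FeO (M=71.844): mol = 0.11553; Fe = 0.11553, O = 0.11553.
CaO (M=56.077): mol = 0.44582; Ca = 0.44582, O = 0.44582.
SiO2 (M=60.083): mol = 0.89127; Si = 0.89127, O = 1.78254.
ΣO = 2.67339; factor = 6/ΣO = 2.24434.
Ca apfu = 0.44582 × 2.24434 = 1.001.

1.001 Ca apfu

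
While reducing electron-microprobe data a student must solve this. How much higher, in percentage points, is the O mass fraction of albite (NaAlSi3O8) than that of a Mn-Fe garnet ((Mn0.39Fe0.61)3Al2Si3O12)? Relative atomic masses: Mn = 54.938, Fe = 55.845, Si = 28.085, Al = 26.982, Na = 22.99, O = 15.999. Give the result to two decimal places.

10.16 percentage points

M(NaAlSi3O8) = 262.219 g/mol, so wt% O = 127.992/262.219 × 100 = 48.81%.
M((Mn0.39Fe0.61)3Al2Si3O12) = 496.681 g/mol, so wt% O = 191.988/496.681 × 100 = 38.65%.
48.81 − 38.65 = 10.16 pp.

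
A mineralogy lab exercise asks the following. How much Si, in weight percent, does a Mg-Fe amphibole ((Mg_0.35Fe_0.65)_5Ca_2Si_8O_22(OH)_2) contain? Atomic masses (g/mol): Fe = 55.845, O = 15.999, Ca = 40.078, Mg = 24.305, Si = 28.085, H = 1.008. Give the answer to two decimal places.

Formula mass = 1.75×24.305 + 3.25×55.845 + 2×40.078 + 8×28.085 + 24×15.999 + 2×1.008 = 914.858 g/mol, of which 224.680 g is Si.
So Si makes up 224.680/914.858 = 0.2456 of the mass, i.e. 24.56%.

24.56 weight percent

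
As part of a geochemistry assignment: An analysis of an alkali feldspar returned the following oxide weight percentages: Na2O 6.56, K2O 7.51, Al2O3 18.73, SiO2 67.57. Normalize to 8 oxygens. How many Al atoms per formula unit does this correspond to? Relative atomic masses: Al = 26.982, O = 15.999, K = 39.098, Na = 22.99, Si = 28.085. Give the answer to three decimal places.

Na2O (M=61.979): mol = 0.10584; Na = 0.21168, O = 0.10584.
K2O (M=94.195): mol = 0.07973; K = 0.15946, O = 0.07973.
Al2O3 (M=101.961): mol = 0.18370; Al = 0.36740, O = 0.55110.
SiO2 (M=60.083): mol = 1.12461; Si = 1.12461, O = 2.24922.
ΣO = 2.98589; factor = 8/ΣO = 2.67927.
Al apfu = 0.36740 × 2.67927 = 0.984.

0.984 Al apfu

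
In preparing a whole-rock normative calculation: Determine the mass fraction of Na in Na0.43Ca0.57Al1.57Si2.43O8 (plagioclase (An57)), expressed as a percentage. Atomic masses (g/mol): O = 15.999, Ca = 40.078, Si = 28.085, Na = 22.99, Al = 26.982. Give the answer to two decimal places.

Formula mass = 0.43*22.99 + 0.57*40.078 + 1.57*26.982 + 2.43*28.085 + 8*15.999 = 271.330 g/mol, of which 9.886 g is Na.
So Na makes up 9.886/271.330 = 0.0364 of the mass, i.e. 3.64%.

3.64 weight percent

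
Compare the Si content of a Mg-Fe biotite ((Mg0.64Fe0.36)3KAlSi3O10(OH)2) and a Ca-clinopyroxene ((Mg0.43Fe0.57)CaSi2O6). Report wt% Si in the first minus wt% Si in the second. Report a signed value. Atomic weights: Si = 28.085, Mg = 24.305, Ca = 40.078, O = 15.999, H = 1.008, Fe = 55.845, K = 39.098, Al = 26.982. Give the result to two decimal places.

Si in (Mg0.64Fe0.36)3KAlSi3O10(OH)2: molar mass 451.317 g/mol; 3×28.085 = 84.255 g → 18.67 wt%.
Si in (Mg0.43Fe0.57)CaSi2O6: molar mass 234.525 g/mol; 2×28.085 = 56.170 g → 23.95 wt%.
Difference = 18.67 − 23.95 = -5.28 percentage points.

-5.28 percentage points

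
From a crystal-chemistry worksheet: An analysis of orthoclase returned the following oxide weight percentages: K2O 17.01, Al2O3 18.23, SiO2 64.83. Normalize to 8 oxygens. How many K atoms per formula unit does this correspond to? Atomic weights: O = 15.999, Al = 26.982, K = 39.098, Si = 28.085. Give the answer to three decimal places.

17.01 wt% K2O ÷ 94.195 g/mol = 0.18058 mol, giving 0.36116 K and 0.18058 O.
18.23 wt% Al2O3 ÷ 101.961 g/mol = 0.17879 mol, giving 0.35758 Al and 0.53637 O.
64.83 wt% SiO2 ÷ 60.083 g/mol = 1.07901 mol, giving 1.07901 Si and 2.15802 O.
Oxygen sums to 2.87497; scaling by 8/2.87497 = 2.78264 puts the formula on 8 O.
K: 0.36116 × 2.78264 = 1.005 atoms per formula unit.

1.005 K apfu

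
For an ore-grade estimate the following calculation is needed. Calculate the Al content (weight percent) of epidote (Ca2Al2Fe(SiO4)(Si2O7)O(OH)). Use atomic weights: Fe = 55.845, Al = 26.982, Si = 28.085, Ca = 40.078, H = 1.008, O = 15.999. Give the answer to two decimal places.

Molar mass of Ca2Al2Fe(SiO4)(Si2O7)O(OH): 2*40.078 + 2*26.982 + 1*55.845 + 3*28.085 + 13*15.999 + 1*1.008 = 483.215 g/mol.
Mass of Al per formula unit: 2 × 26.982 = 53.964 g.
Weight fraction Al = 53.964 / 483.215 = 0.1117.

11.17 weight percent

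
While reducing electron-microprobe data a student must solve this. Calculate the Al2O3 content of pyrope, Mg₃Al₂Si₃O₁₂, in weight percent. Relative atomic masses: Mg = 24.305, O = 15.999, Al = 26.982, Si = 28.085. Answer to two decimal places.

25.29 wt%

M(Mg₃Al₂Si₃O₁₂) = 403.122 g/mol; M(Al2O3) = 101.961 g/mol.
Moles Al2O3 per formula unit = 2 Al ÷ 2 = 1.0000.
Al2O3 fraction = (1.0000 × 101.961) / 403.122 = 101.961/403.122 = 0.2529.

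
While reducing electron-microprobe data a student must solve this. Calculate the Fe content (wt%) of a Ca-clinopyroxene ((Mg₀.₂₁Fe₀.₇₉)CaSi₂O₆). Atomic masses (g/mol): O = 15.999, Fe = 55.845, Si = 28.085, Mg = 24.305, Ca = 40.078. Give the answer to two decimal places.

18.27 wt%

M((Mg₀.₂₁Fe₀.₇₉)CaSi₂O₆) = 241.464 g/mol.
Fe contributes 0.79 × 55.845 = 44.118 g per mole.
44.118/241.464 = 0.1827 → 18.27%.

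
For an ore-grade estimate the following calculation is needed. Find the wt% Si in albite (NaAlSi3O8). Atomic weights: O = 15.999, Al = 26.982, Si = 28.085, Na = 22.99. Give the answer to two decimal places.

M(NaAlSi3O8) = 262.219 g/mol.
Si contributes 3 × 28.085 = 84.255 g per mole.
84.255/262.219 = 0.3213 → 32.13%.

32.13 wt%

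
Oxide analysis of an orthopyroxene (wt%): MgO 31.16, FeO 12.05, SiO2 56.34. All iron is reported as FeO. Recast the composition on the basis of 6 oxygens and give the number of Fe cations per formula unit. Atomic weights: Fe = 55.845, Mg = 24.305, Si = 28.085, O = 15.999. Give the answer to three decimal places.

MgO: 31.16/40.304 = 0.77312 mol → 0.77312 mol Mg, 0.77312 mol O.
FeO: 12.05/71.844 = 0.16772 mol → 0.16772 mol Fe, 0.16772 mol O.
SiO2: 56.34/60.083 = 0.93770 mol → 0.93770 mol Si, 1.87540 mol O.
Total oxygen = 2.81624 mol. Normalization factor = 6/2.81624 = 2.13050.
Fe per 6 O = 0.16772 × 2.13050 = 0.357.

0.357 Fe apfu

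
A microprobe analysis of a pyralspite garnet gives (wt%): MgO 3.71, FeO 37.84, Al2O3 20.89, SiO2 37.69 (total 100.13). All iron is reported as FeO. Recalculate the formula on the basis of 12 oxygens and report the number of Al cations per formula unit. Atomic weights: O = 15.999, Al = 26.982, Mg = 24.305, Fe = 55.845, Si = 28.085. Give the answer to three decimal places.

MgO: 3.71/40.304 = 0.09205 mol → 0.09205 mol Mg, 0.09205 mol O.
FeO: 37.84/71.844 = 0.52670 mol → 0.52670 mol Fe, 0.52670 mol O.
Al2O3: 20.89/101.961 = 0.20488 mol → 0.40976 mol Al, 0.61464 mol O.
SiO2: 37.69/60.083 = 0.62730 mol → 0.62730 mol Si, 1.25460 mol O.
Total oxygen = 2.48799 mol. Normalization factor = 12/2.48799 = 4.82317.
Al per 12 O = 0.40976 × 4.82317 = 1.976.

1.976 Al apfu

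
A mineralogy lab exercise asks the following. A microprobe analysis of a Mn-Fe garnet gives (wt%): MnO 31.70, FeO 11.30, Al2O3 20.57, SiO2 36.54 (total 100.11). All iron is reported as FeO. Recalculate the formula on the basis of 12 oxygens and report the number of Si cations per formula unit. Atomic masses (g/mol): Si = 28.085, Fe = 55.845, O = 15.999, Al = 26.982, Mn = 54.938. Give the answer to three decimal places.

MnO (M=70.937): mol = 0.44688; Mn = 0.44688, O = 0.44688.
FeO (M=71.844): mol = 0.15729; Fe = 0.15729, O = 0.15729.
Al2O3 (M=101.961): mol = 0.20174; Al = 0.40348, O = 0.60522.
SiO2 (M=60.083): mol = 0.60816; Si = 0.60816, O = 1.21632.
ΣO = 2.42571; factor = 12/ΣO = 4.94701.
Si apfu = 0.60816 × 4.94701 = 3.009.

3.009 Si apfu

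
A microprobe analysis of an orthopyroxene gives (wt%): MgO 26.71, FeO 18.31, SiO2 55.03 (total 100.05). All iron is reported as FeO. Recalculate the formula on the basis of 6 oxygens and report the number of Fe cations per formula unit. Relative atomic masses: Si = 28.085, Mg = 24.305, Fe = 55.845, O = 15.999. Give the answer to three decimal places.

26.71 wt% MgO ÷ 40.304 g/mol = 0.66271 mol, giving 0.66271 Mg and 0.66271 O.
18.31 wt% FeO ÷ 71.844 g/mol = 0.25486 mol, giving 0.25486 Fe and 0.25486 O.
55.03 wt% SiO2 ÷ 60.083 g/mol = 0.91590 mol, giving 0.91590 Si and 1.83180 O.
Oxygen sums to 2.74937; scaling by 6/2.74937 = 2.18232 puts the formula on 6 O.
Fe: 0.25486 × 2.18232 = 0.556 atoms per formula unit.

0.556 Fe apfu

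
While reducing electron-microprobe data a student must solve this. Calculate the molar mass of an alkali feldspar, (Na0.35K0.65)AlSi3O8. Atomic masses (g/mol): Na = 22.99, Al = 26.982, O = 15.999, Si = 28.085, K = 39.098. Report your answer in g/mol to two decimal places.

272.69 g/mol

The formula mass is the sum 0.35×22.99 + 0.65×39.098 + 1×26.982 + 3×28.085 + 8×15.999.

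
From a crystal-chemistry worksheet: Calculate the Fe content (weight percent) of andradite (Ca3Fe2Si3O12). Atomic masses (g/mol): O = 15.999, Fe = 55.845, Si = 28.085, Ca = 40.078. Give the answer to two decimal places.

Molar mass of Ca3Fe2Si3O12: 3*40.078 + 2*55.845 + 3*28.085 + 12*15.999 = 508.167 g/mol.
Mass of Fe per formula unit: 2 × 55.845 = 111.690 g.
Weight fraction Fe = 111.690 / 508.167 = 0.2198.

21.98 weight percent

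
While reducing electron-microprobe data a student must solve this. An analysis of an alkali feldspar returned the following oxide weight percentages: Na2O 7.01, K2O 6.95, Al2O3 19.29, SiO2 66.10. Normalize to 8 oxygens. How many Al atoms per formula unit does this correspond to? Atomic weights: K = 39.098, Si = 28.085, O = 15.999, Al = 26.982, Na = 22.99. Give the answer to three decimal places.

Na2O: 7.01/61.979 = 0.11310 mol → 0.22620 mol Na, 0.11310 mol O.
K2O: 6.95/94.195 = 0.07378 mol → 0.14756 mol K, 0.07378 mol O.
Al2O3: 19.29/101.961 = 0.18919 mol → 0.37838 mol Al, 0.56757 mol O.
SiO2: 66.10/60.083 = 1.10014 mol → 1.10014 mol Si, 2.20028 mol O.
Total oxygen = 2.95473 mol. Normalization factor = 8/2.95473 = 2.70752.
Al per 8 O = 0.37838 × 2.70752 = 1.024.

1.024 Al apfu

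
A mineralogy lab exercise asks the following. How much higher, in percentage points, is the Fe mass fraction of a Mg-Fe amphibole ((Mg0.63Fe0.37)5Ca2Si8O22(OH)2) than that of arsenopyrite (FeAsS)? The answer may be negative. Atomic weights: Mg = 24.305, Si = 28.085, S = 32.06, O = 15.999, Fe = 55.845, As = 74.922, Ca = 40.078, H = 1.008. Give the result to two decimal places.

M((Mg0.63Fe0.37)5Ca2Si8O22(OH)2) = 870.702 g/mol, so wt% Fe = 103.313/870.702 × 100 = 11.87%.
M(FeAsS) = 162.827 g/mol, so wt% Fe = 55.845/162.827 × 100 = 34.30%.
11.87 − 34.30 = -22.43 pp.

-22.43 percentage points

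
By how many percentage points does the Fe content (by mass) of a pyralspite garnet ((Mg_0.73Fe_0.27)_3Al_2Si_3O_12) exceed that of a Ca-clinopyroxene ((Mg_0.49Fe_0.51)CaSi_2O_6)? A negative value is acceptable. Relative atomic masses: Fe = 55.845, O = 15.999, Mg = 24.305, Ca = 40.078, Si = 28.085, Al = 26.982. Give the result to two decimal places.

-1.69 percentage points

Fe in (Mg_0.73Fe_0.27)_3Al_2Si_3O_12: molar mass 428.669 g/mol; 0.81×55.845 = 45.234 g → 10.55 wt%.
Fe in (Mg_0.49Fe_0.51)CaSi_2O_6: molar mass 232.632 g/mol; 0.51×55.845 = 28.481 g → 12.24 wt%.
Difference = 10.55 − 12.24 = -1.69 percentage points.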